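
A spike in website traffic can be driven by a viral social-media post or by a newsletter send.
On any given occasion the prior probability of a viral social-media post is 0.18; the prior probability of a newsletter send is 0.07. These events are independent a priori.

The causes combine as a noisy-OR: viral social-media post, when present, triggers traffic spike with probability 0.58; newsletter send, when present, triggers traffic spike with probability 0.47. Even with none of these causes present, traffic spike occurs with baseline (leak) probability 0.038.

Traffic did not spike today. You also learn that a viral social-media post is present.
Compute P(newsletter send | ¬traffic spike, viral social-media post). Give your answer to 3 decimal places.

Under noisy-OR, P(traffic spike | causes) = 1 − (1−0.038)·∏(1−qᵢ) over the active causes.
P(¬traffic spike | viral social-media post) = 0.40404·0.93 + 0.214141·0.07 = 0.375757 + 0.014990 = 0.390747
Of this, 0.014990 comes from 0.214141·0.07 (the newsletter send=true cases).
Hence the posterior is 0.014990/0.390747 ≈ 0.038.

P(newsletter send | ¬traffic spike, viral social-media post) ≈ 0.038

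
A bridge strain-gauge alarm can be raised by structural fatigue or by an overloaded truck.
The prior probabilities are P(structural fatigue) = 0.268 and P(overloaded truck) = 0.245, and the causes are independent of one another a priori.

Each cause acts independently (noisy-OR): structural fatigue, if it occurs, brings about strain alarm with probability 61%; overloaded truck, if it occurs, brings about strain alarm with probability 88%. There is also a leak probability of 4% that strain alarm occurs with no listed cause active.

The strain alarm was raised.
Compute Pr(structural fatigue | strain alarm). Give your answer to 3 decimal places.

Under noisy-OR, P(strain alarm | causes) = 1 − (1−0.04)·∏(1−qᵢ) over the active causes.
Weight on structural fatigue=true, given the evidence: 0.126584 + 0.062710 = 0.189294
The normalizing constant is 0.04*0.732*0.755 + 0.8848*0.732*0.245 + 0.6256*0.268*0.755 + 0.955072*0.268*0.245 = 0.370080
P(structural fatigue | strain alarm) = 0.189294/0.370080 ≈ 0.511

Pr(structural fatigue | strain alarm) ≈ 0.511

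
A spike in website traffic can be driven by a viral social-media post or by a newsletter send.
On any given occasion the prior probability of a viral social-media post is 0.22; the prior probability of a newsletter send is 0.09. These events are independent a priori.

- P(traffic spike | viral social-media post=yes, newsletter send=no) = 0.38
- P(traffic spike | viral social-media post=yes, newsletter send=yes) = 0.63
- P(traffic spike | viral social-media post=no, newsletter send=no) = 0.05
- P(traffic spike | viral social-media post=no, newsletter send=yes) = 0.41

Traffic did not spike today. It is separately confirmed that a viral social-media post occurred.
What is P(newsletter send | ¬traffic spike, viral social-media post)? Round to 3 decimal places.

P(newsletter send | ¬traffic spike, viral social-media post) ≈ 0.056

P(¬traffic spike | viral social-media post) = 0.62*0.91 + 0.37*0.09 = 0.564200 + 0.033300 = 0.597500
The newsletter send-present share is 0.37*0.09 = 0.033300.
Hence the posterior is 0.033300/0.597500 ≈ 0.056.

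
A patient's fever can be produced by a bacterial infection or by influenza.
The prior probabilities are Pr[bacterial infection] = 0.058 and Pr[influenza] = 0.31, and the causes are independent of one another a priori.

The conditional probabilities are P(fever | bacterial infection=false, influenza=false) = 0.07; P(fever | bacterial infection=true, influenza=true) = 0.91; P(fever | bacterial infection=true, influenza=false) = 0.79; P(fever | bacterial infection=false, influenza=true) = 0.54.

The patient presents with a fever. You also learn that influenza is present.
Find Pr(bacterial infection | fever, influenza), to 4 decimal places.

Weight on bacterial infection=true, given the evidence: 0.91*0.058 = 0.052780
Denominator P(fever | influenza): 0.54*0.942 + 0.91*0.058 = 0.561460
P(bacterial infection | fever, influenza) = 0.052780/0.561460 ≈ 0.0940

Pr(bacterial infection | fever, influenza) ≈ 0.0940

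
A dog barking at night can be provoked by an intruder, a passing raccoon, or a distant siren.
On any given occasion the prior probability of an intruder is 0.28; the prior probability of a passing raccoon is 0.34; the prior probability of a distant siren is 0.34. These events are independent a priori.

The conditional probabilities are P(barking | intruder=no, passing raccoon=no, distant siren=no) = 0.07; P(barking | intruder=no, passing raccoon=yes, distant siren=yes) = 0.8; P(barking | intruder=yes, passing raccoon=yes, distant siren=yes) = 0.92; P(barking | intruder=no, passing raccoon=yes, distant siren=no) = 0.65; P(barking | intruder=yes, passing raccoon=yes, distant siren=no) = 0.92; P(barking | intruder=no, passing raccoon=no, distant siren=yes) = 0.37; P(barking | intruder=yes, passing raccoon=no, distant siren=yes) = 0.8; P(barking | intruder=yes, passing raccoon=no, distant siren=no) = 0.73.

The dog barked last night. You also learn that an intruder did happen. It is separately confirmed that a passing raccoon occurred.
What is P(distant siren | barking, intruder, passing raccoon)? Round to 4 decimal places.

P(distant siren | barking, intruder, passing raccoon) ≈ 0.3400

Sum P(barking|·) weighted by the priors over both values of distant siren:
  P(barking | intruder, passing raccoon) = 0.92*0.66 + 0.92*0.34
        = 0.607200 + 0.312800 = 0.920000
Configurations with distant siren contribute 0.312800, so
  P(distant siren | barking, intruder, passing raccoon) = 0.312800 / 0.920000 ≈ 0.3400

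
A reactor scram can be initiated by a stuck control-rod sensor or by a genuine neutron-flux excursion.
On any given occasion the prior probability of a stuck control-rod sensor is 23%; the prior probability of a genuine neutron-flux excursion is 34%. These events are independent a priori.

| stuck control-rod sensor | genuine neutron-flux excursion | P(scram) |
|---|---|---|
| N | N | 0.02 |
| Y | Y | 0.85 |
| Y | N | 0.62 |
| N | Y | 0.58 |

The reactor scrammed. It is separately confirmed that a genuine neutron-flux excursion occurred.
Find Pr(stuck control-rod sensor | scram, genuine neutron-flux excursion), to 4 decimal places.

Pr(stuck control-rod sensor | scram, genuine neutron-flux excursion) ≈ 0.3045

Weight on stuck control-rod sensor=true, given the evidence: 0.85×0.23 = 0.195500
Normalizer over all consistent configurations: 0.58×0.77 + 0.85×0.23 = 0.642100
P(stuck control-rod sensor | scram, genuine neutron-flux excursion) = 0.195500/0.642100 ≈ 0.3045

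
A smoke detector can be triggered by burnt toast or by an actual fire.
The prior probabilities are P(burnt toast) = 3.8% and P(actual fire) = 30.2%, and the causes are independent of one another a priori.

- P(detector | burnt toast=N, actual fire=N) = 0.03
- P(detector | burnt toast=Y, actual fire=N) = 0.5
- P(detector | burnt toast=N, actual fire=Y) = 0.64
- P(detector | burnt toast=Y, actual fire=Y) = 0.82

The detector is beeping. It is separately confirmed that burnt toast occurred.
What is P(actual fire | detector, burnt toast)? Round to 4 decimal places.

Numerator (weight on configurations with actual fire): 0.82*0.302 = 0.247640
Denominator P(detector | burnt toast): 0.5*0.698 + 0.82*0.302 = 0.596640
P(actual fire | detector, burnt toast) = 0.247640/0.596640 ≈ 0.4151

P(actual fire | detector, burnt toast) ≈ 0.4151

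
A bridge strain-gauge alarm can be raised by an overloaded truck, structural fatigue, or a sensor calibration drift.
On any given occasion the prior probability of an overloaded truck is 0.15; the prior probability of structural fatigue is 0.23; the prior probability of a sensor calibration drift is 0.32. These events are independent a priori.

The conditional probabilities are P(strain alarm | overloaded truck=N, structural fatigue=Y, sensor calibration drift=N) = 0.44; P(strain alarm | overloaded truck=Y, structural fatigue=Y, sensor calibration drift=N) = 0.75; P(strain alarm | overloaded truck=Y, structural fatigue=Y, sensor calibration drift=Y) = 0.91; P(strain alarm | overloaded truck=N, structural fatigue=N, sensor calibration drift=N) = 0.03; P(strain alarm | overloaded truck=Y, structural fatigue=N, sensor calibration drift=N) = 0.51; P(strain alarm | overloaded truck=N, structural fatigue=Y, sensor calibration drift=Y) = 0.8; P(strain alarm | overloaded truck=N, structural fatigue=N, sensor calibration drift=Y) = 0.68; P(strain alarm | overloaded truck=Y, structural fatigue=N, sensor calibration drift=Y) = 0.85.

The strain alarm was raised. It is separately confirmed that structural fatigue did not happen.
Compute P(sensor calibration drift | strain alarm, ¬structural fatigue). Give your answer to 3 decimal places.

P(sensor calibration drift | strain alarm, ¬structural fatigue) ≈ 0.765

Enumerate the 4 (overloaded truck, sensor calibration drift) configurations and weight by the priors:
  P(strain alarm | ¬structural fatigue) = 0.03·0.85·0.68 + 0.68·0.85·0.32 + 0.51·0.15·0.68 + 0.85·0.15·0.32
        = 0.017340 + 0.184960 + 0.052020 + 0.040800 = 0.295120
Keeping only the sensor calibration drift-present terms gives 0.225760, so
  P(sensor calibration drift | strain alarm, ¬structural fatigue) = 0.225760 / 0.295120 ≈ 0.765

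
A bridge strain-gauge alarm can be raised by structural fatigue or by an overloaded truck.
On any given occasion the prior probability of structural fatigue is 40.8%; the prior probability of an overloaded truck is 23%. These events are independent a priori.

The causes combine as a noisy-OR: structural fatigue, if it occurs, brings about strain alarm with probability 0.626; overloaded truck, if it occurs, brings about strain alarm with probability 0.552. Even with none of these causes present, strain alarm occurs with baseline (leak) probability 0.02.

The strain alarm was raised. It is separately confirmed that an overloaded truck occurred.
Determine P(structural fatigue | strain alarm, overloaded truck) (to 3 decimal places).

Under noisy-OR, P(strain alarm | causes) = 1 − (1−0.02)·∏(1−qᵢ) over the active causes.
Sum P(strain alarm|·) weighted by the priors over both values of structural fatigue:
  P(strain alarm | overloaded truck) = 0.56096*0.592 + 0.835799*0.408
        = 0.332088 + 0.341006 = 0.673094
The terms with structural fatigue present sum to 0.341006, so
  P(structural fatigue | strain alarm, overloaded truck) = 0.341006 / 0.673094 ≈ 0.507

P(structural fatigue | strain alarm, overloaded truck) ≈ 0.507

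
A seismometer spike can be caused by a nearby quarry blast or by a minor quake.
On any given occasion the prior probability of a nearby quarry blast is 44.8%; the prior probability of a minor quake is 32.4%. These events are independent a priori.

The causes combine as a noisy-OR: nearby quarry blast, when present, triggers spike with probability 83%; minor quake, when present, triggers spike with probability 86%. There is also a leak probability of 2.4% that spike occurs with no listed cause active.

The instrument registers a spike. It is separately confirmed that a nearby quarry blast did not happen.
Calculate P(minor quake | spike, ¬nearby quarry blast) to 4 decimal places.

P(minor quake | spike, ¬nearby quarry blast) ≈ 0.9452

Under noisy-OR, P(spike | causes) = 1 − (1−0.024)·∏(1−qᵢ) over the active causes.
By total probability over both values of minor quake:
  P(spike | ¬nearby quarry blast) = 0.024·0.676 + 0.86336·0.324
        = 0.016224 + 0.279729 = 0.295953
The terms with minor quake present sum to 0.279729, so
  P(minor quake | spike, ¬nearby quarry blast) = 0.279729 / 0.295953 ≈ 0.9452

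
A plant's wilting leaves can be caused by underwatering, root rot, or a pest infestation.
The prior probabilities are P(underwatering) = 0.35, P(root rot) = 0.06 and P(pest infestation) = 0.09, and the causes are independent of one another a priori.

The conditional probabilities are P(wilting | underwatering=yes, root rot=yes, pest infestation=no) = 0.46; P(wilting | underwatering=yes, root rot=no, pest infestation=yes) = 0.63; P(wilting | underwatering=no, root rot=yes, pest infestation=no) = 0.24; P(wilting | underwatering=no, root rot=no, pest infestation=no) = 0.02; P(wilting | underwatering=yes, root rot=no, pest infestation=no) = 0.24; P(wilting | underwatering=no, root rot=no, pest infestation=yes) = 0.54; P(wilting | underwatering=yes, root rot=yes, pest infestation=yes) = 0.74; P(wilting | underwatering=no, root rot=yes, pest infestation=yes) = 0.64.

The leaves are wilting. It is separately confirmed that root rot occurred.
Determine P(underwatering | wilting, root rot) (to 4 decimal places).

Numerator (weight on configurations with underwatering): 0.146510 + 0.023310 = 0.169820
The normalizing constant is 0.24*0.65*0.91 + 0.64*0.65*0.09 + 0.46*0.35*0.91 + 0.74*0.35*0.09 = 0.349220
Posterior = 0.169820 / 0.349220 ≈ 0.4863

P(underwatering | wilting, root rot) ≈ 0.4863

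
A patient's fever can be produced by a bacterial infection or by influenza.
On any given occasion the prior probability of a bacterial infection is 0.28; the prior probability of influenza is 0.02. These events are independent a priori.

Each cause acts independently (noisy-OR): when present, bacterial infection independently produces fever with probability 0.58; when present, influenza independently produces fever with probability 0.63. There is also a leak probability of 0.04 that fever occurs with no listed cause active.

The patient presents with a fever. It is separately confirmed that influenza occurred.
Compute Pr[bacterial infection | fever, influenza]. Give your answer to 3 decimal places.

Under noisy-OR, P(fever | causes) = 1 − (1−0.04)·∏(1−qᵢ) over the active causes.
Sum P(fever|·) weighted by the priors over both values of bacterial infection:
  P(fever | influenza) = 0.6448·0.72 + 0.850816·0.28
        = 0.464256 + 0.238228 = 0.702484
Configurations with bacterial infection contribute 0.238228, so
  P(bacterial infection | fever, influenza) = 0.238228 / 0.702484 ≈ 0.339

Pr[bacterial infection | fever, influenza] ≈ 0.339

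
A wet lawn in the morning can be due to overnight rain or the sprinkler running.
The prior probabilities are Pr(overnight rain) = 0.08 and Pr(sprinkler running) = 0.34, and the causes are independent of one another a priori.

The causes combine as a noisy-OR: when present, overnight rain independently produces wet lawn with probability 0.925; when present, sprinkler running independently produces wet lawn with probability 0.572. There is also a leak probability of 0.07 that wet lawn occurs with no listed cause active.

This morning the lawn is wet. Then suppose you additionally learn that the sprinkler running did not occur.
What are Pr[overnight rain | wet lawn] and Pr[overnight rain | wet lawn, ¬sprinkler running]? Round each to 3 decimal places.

Under noisy-OR, P(wet lawn | causes) = 1 − (1−0.07)·∏(1−qᵢ) over the active causes.
Enumerate the 4 (overnight rain, sprinkler running) configurations and weight by the priors:
  P(wet lawn) = 0.07×0.92×0.66 + 0.60196×0.92×0.34 + 0.93025×0.08×0.66 + 0.970147×0.08×0.34
        = 0.042504 + 0.188293 + 0.049117 + 0.026388 = 0.306302
The terms with overnight rain present sum to 0.075505, so
  P(overnight rain | wet lawn) = 0.075505 / 0.306302 ≈ 0.247

Now also conditioning on sprinkler running≠true:
Numerator (weight on configurations with overnight rain): 0.93025·0.08 = 0.074420
Denominator P(wet lawn | ¬sprinkler running): 0.07·0.92 + 0.93025·0.08 = 0.138820
Posterior = 0.074420 / 0.138820 ≈ 0.536
Ruling out sprinkler running raises the posterior on overnight rain — the flip side of explaining away.

Pr[overnight rain | wet lawn] ≈ 0.247; Pr[overnight rain | wet lawn, ¬sprinkler running] ≈ 0.536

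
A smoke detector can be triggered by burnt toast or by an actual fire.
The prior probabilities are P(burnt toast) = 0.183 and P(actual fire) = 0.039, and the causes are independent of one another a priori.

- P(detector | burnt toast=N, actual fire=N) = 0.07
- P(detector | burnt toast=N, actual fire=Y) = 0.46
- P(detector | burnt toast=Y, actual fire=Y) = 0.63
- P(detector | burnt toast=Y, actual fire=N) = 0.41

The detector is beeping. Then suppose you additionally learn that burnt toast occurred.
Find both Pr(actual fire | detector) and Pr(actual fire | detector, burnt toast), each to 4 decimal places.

Pr(actual fire | detector) ≈ 0.1310; Pr(actual fire | detector, burnt toast) ≈ 0.0587

Sum P(detector|·) weighted by the priors over the 4 (burnt toast, actual fire) configurations:
  P(detector) = 0.07·0.817·0.961 + 0.46·0.817·0.039 + 0.41·0.183·0.961 + 0.63·0.183·0.039
        = 0.054960 + 0.014657 + 0.072104 + 0.004496 = 0.146217
Configurations with actual fire contribute 0.019153, so
  P(actual fire | detector) = 0.019153 / 0.146217 ≈ 0.1310

Now also conditioning on burnt toast=true:
P(detector | burnt toast) = 0.41*0.961 + 0.63*0.039 = 0.394010 + 0.024570 = 0.418580
Of this, 0.024570 comes from 0.63*0.039 (the actual fire=true cases).
P(actual fire | detector, burnt toast) = 0.024570 / 0.418580 ≈ 0.0587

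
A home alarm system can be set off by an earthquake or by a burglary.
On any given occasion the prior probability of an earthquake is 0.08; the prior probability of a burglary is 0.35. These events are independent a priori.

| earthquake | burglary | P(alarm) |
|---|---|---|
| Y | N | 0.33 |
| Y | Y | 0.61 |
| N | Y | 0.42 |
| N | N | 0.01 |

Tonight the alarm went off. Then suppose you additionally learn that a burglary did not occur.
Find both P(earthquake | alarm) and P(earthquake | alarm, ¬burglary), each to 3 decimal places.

P(earthquake | alarm) ≈ 0.195; P(earthquake | alarm, ¬burglary) ≈ 0.742

P(alarm) = 0.01*0.92*0.65 + 0.42*0.92*0.35 + 0.33*0.08*0.65 + 0.61*0.08*0.35 = 0.005980 + 0.135240 + 0.017160 + 0.017080 = 0.175460
Restricting to configurations with earthquake present: 0.017160 + 0.017080 = 0.034240.
P(earthquake | alarm) = 0.034240 / 0.175460 ≈ 0.195

Now also conditioning on burglary≠true:
Numerator (weight on configurations with earthquake): 0.33*0.08 = 0.026400
Denominator P(alarm | ¬burglary): 0.01*0.92 + 0.33*0.08 = 0.035600
Posterior = 0.026400 / 0.035600 ≈ 0.742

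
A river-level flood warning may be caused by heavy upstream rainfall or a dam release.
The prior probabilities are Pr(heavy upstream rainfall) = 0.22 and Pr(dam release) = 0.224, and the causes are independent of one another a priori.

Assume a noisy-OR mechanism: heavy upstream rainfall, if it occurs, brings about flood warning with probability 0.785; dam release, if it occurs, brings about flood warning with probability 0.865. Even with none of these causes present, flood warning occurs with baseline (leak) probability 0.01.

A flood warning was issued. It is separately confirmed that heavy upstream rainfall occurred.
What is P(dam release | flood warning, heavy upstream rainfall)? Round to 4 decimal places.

Under noisy-OR, P(flood warning | causes) = 1 − (1−0.01)·∏(1−qᵢ) over the active causes.
P(flood warning | heavy upstream rainfall) = 0.78715×0.776 + 0.971265×0.224 = 0.610828 + 0.217563 = 0.828391
Of this, 0.217563 comes from 0.971265×0.224 (the dam release=true cases).
So P(dam release | flood warning, heavy upstream rainfall) = 0.217563/0.828391 ≈ 0.2626.

P(dam release | flood warning, heavy upstream rainfall) ≈ 0.2626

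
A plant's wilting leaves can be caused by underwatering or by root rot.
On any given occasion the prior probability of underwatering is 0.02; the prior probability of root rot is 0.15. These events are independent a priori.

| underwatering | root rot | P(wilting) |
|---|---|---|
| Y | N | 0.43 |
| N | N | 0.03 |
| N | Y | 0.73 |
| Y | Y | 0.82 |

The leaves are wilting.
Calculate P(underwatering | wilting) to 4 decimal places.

P(underwatering | wilting) ≈ 0.0688

P(wilting) = 0.03·0.98·0.85 + 0.73·0.98·0.15 + 0.43·0.02·0.85 + 0.82·0.02·0.15 = 0.024990 + 0.107310 + 0.007310 + 0.002460 = 0.142070
Of this, 0.009770 comes from 0.007310 + 0.002460 (the underwatering=true cases).
So P(underwatering | wilting) = 0.009770/0.142070 ≈ 0.0688.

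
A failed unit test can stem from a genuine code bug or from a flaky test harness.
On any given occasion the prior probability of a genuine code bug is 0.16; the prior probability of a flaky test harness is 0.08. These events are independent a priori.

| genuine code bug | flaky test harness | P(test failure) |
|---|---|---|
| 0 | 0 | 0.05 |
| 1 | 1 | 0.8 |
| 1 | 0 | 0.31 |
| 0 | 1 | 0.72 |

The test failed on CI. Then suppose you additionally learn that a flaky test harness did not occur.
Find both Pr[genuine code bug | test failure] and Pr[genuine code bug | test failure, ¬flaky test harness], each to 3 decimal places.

P(test failure) = 0.05*0.84*0.92 + 0.72*0.84*0.08 + 0.31*0.16*0.92 + 0.8*0.16*0.08 = 0.038640 + 0.048384 + 0.045632 + 0.010240 = 0.142896
Restricting to configurations with genuine code bug present: 0.045632 + 0.010240 = 0.055872.
So P(genuine code bug | test failure) = 0.055872/0.142896 ≈ 0.391.

With the extra evidence:
Weight on genuine code bug=true, given the evidence: 0.31*0.16 = 0.049600
The normalizing constant is 0.05*0.84 + 0.31*0.16 = 0.091600
P(genuine code bug | test failure, ¬flaky test harness) = 0.049600/0.091600 ≈ 0.541
Ruling out flaky test harness raises the posterior on genuine code bug — the flip side of explaining away.

Pr[genuine code bug | test failure] ≈ 0.391; Pr[genuine code bug | test failure, ¬flaky test harness] ≈ 0.541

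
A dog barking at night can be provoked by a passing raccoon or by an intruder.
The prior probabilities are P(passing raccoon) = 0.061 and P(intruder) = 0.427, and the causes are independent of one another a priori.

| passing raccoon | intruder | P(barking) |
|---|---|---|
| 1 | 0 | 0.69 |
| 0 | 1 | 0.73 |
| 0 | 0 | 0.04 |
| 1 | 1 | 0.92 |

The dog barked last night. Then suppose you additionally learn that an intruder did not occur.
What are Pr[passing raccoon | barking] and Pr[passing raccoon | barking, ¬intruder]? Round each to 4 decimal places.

Pr[passing raccoon | barking] ≈ 0.1327; Pr[passing raccoon | barking, ¬intruder] ≈ 0.5284

Weight on passing raccoon=true, given the evidence: 0.024118 + 0.023963 = 0.048081
Denominator P(barking): 0.04*0.939*0.573 + 0.73*0.939*0.427 + 0.69*0.061*0.573 + 0.92*0.061*0.427 = 0.362299
Posterior = 0.048081 / 0.362299 ≈ 0.1327

With the extra evidence:
P(barking | ¬intruder) = 0.04×0.939 + 0.69×0.061 = 0.037560 + 0.042090 = 0.079650
Restricting to configurations with passing raccoon present: 0.69×0.061 = 0.042090.
P(passing raccoon | barking, ¬intruder) = 0.042090 / 0.079650 ≈ 0.5284
Ruling out intruder raises the posterior on passing raccoon — the flip side of explaining away.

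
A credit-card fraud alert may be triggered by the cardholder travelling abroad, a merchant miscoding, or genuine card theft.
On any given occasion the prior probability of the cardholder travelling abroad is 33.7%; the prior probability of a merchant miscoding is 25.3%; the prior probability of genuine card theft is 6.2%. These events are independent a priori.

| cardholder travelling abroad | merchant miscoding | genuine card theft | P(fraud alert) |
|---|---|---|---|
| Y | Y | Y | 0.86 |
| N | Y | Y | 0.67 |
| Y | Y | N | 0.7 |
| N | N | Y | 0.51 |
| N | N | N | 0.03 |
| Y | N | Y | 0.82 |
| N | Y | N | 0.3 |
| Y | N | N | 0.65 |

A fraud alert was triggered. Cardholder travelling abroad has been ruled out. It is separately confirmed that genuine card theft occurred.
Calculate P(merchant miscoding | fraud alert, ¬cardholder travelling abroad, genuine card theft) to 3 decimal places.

By total probability over both values of merchant miscoding:
  P(fraud alert | ¬cardholder travelling abroad, genuine card theft) = 0.51·0.747 + 0.67·0.253
        = 0.380970 + 0.169510 = 0.550480
Keeping only the merchant miscoding-present terms gives 0.169510, so
  P(merchant miscoding | fraud alert, ¬cardholder travelling abroad, genuine card theft) = 0.169510 / 0.550480 ≈ 0.308

P(merchant miscoding | fraud alert, ¬cardholder travelling abroad, genuine card theft) ≈ 0.308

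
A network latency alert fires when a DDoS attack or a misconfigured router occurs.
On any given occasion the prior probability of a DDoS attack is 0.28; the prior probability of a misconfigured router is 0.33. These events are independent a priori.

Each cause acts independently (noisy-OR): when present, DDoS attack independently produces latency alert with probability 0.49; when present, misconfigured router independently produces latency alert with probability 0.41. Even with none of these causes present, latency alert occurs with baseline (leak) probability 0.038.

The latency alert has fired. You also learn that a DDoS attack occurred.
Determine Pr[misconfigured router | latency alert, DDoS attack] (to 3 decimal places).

Pr[misconfigured router | latency alert, DDoS attack] ≈ 0.407

Under noisy-OR, P(latency alert | causes) = 1 − (1−0.038)·∏(1−qᵢ) over the active causes.
P(latency alert | DDoS attack) = 0.50938*0.67 + 0.710534*0.33 = 0.341285 + 0.234476 = 0.575761
Restricting to configurations with misconfigured router present: 0.710534*0.33 = 0.234476.
P(misconfigured router | latency alert, DDoS attack) = 0.234476 / 0.575761 ≈ 0.407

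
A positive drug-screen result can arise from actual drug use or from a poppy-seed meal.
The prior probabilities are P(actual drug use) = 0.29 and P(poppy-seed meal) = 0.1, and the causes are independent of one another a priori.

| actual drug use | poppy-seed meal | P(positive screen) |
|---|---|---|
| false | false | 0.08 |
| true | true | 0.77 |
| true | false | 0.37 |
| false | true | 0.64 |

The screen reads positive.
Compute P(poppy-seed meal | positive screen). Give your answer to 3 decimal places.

P(poppy-seed meal | positive screen) ≈ 0.315

Enumerate the 4 (actual drug use, poppy-seed meal) configurations and weight by the priors:
  P(positive screen) = 0.08×0.71×0.9 + 0.64×0.71×0.1 + 0.37×0.29×0.9 + 0.77×0.29×0.1
        = 0.051120 + 0.045440 + 0.096570 + 0.022330 = 0.215460
The terms with poppy-seed meal present sum to 0.067770, so
  P(poppy-seed meal | positive screen) = 0.067770 / 0.215460 ≈ 0.315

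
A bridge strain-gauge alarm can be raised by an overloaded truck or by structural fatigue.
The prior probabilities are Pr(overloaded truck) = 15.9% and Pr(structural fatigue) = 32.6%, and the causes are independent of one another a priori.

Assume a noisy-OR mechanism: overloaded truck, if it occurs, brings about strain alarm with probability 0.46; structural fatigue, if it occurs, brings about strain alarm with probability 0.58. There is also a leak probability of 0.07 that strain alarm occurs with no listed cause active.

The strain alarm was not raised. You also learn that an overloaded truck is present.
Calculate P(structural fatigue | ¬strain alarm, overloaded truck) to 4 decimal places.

P(structural fatigue | ¬strain alarm, overloaded truck) ≈ 0.1688

Under noisy-OR, P(strain alarm | causes) = 1 − (1−0.07)·∏(1−qᵢ) over the active causes.
By total probability over both values of structural fatigue:
  P(¬strain alarm | overloaded truck) = 0.5022·0.674 + 0.210924·0.326
        = 0.338483 + 0.068761 = 0.407244
The terms with structural fatigue present sum to 0.068761, so
  P(structural fatigue | ¬strain alarm, overloaded truck) = 0.068761 / 0.407244 ≈ 0.1688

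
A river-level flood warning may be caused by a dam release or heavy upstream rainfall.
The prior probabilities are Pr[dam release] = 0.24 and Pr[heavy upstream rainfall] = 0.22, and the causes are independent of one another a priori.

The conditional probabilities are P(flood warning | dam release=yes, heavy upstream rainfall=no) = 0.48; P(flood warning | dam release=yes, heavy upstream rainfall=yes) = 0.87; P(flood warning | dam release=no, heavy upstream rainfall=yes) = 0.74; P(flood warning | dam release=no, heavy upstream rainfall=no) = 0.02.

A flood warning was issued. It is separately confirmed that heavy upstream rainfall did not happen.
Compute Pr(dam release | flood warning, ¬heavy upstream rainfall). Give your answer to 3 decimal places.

Pr(dam release | flood warning, ¬heavy upstream rainfall) ≈ 0.883

For the numerator, keep only dam release=true terms: 0.48*0.24 = 0.115200
Denominator P(flood warning | ¬heavy upstream rainfall): 0.02*0.76 + 0.48*0.24 = 0.130400
P(dam release | flood warning, ¬heavy upstream rainfall) = 0.115200/0.130400 ≈ 0.883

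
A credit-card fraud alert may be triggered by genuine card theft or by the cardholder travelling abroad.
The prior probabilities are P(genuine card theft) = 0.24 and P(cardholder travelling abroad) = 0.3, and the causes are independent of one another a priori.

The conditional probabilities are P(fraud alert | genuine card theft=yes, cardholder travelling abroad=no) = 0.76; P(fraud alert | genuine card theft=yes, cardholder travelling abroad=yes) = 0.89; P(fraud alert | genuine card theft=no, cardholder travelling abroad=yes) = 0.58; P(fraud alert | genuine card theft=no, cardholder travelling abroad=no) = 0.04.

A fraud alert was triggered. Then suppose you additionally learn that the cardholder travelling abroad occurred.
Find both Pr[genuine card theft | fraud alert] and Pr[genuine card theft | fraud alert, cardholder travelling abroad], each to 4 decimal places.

Pr[genuine card theft | fraud alert] ≈ 0.5554; Pr[genuine card theft | fraud alert, cardholder travelling abroad] ≈ 0.3264

Numerator (weight on configurations with genuine card theft): 0.127680 + 0.064080 = 0.191760
The normalizing constant is 0.04*0.76*0.7 + 0.58*0.76*0.3 + 0.76*0.24*0.7 + 0.89*0.24*0.3 = 0.345280
P(genuine card theft | fraud alert) = 0.191760/0.345280 ≈ 0.5554

Now condition on the additional information:
P(fraud alert | cardholder travelling abroad) = 0.58*0.76 + 0.89*0.24 = 0.440800 + 0.213600 = 0.654400
Of this, 0.213600 comes from 0.89*0.24 (the genuine card theft=true cases).
So P(genuine card theft | fraud alert, cardholder travelling abroad) = 0.213600/0.654400 ≈ 0.3264.
The drop from 0.5554 to 0.3264 is the explaining-away (discounting) effect.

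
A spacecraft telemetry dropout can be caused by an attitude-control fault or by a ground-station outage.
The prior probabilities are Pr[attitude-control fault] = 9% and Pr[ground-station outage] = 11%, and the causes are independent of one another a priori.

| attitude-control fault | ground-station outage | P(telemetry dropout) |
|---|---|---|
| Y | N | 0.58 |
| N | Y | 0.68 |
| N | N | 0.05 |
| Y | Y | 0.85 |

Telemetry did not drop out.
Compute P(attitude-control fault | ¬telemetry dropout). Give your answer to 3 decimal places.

P(¬telemetry dropout) = 0.95·0.91·0.89 + 0.32·0.91·0.11 + 0.42·0.09·0.89 + 0.15·0.09·0.11 = 0.769405 + 0.032032 + 0.033642 + 0.001485 = 0.836564
Of this, 0.035127 comes from 0.033642 + 0.001485 (the attitude-control fault=true cases).
So P(attitude-control fault | ¬telemetry dropout) = 0.035127/0.836564 ≈ 0.042.

P(attitude-control fault | ¬telemetry dropout) ≈ 0.042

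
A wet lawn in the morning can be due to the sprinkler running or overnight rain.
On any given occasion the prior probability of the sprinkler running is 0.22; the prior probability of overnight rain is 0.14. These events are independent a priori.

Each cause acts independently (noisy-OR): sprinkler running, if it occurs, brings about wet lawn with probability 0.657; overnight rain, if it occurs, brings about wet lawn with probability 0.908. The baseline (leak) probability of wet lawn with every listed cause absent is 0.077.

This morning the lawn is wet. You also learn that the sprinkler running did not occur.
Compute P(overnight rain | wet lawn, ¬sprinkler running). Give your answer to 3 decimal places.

P(overnight rain | wet lawn, ¬sprinkler running) ≈ 0.659

Under noisy-OR, P(wet lawn | causes) = 1 − (1−0.077)·∏(1−qᵢ) over the active causes.
P(wet lawn | ¬sprinkler running) = 0.077*0.86 + 0.915084*0.14 = 0.066220 + 0.128112 = 0.194332
The overnight rain-present share is 0.915084*0.14 = 0.128112.
Hence the posterior is 0.128112/0.194332 ≈ 0.659.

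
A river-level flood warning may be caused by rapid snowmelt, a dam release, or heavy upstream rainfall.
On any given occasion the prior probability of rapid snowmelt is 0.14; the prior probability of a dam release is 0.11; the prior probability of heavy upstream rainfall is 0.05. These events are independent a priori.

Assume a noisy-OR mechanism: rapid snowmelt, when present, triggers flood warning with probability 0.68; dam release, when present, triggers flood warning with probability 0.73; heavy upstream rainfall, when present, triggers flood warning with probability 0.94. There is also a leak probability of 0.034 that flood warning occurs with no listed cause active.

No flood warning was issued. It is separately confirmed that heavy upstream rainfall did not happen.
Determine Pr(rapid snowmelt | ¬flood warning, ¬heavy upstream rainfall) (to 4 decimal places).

Pr(rapid snowmelt | ¬flood warning, ¬heavy upstream rainfall) ≈ 0.0495

Under noisy-OR, P(flood warning | causes) = 1 − (1−0.034)·∏(1−qᵢ) over the active causes.
Enumerate the 4 (rapid snowmelt, dam release) configurations and weight by the priors:
  P(¬flood warning | ¬heavy upstream rainfall) = 0.966·0.86·0.89 + 0.26082·0.86·0.11 + 0.30912·0.14·0.89 + 0.083462·0.14·0.11
        = 0.739376 + 0.024674 + 0.038516 + 0.001285 = 0.803851
The terms with rapid snowmelt present sum to 0.039801, so
  P(rapid snowmelt | ¬flood warning, ¬heavy upstream rainfall) = 0.039801 / 0.803851 ≈ 0.0495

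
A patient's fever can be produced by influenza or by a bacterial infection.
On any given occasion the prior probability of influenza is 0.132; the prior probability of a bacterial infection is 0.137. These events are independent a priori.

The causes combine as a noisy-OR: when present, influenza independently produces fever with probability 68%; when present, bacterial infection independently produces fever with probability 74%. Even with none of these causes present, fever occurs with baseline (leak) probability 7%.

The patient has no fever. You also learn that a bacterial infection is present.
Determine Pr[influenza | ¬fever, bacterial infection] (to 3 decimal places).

Under noisy-OR, P(fever | causes) = 1 − (1−0.07)·∏(1−qᵢ) over the active causes.
P(¬fever | bacterial infection) = 0.2418*0.868 + 0.077376*0.132 = 0.209882 + 0.010214 = 0.220096
Restricting to configurations with influenza present: 0.077376*0.132 = 0.010214.
So P(influenza | ¬fever, bacterial infection) = 0.010214/0.220096 ≈ 0.046.

Pr[influenza | ¬fever, bacterial infection] ≈ 0.046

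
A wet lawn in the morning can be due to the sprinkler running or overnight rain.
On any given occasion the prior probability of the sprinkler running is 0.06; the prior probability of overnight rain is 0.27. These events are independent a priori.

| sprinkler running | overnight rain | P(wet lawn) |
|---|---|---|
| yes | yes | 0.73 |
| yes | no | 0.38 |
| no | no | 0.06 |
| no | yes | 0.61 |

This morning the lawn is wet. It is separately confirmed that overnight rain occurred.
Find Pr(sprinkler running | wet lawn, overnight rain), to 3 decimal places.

Pr(sprinkler running | wet lawn, overnight rain) ≈ 0.071

P(wet lawn | overnight rain) = 0.61·0.94 + 0.73·0.06 = 0.573400 + 0.043800 = 0.617200
The sprinkler running-present share is 0.73·0.06 = 0.043800.
P(sprinkler running | wet lawn, overnight rain) = 0.043800 / 0.617200 ≈ 0.071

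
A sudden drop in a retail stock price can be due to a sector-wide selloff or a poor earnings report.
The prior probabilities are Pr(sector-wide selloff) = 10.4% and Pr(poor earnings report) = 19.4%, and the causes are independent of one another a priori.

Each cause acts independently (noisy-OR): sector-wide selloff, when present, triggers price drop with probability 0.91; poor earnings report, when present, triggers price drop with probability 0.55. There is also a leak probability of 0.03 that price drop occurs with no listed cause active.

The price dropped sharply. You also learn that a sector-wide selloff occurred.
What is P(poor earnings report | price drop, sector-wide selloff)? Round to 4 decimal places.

P(poor earnings report | price drop, sector-wide selloff) ≈ 0.2021

Under noisy-OR, P(price drop | causes) = 1 − (1−0.03)·∏(1−qᵢ) over the active causes.
Enumerate both values of poor earnings report and weight by the priors:
  P(price drop | sector-wide selloff) = 0.9127×0.806 + 0.960715×0.194
        = 0.735636 + 0.186379 = 0.922015
Configurations with poor earnings report contribute 0.186379, so
  P(poor earnings report | price drop, sector-wide selloff) = 0.186379 / 0.922015 ≈ 0.2021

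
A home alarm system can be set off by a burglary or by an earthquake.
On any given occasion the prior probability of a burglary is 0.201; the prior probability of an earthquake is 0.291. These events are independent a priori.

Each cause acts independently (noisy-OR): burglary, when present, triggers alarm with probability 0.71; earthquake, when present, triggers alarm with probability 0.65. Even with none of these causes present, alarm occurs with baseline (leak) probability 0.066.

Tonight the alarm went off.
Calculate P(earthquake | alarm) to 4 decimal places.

P(earthquake | alarm) ≈ 0.5972

Under noisy-OR, P(alarm | causes) = 1 − (1−0.066)·∏(1−qᵢ) over the active causes.
By total probability over the 4 (burglary, earthquake) configurations:
  P(alarm) = 0.066·0.799·0.709 + 0.6731·0.799·0.291 + 0.72914·0.201·0.709 + 0.905199·0.201·0.291
        = 0.037388 + 0.156502 + 0.103909 + 0.052946 = 0.350745
Configurations with earthquake contribute 0.209448, so
  P(earthquake | alarm) = 0.209448 / 0.350745 ≈ 0.5972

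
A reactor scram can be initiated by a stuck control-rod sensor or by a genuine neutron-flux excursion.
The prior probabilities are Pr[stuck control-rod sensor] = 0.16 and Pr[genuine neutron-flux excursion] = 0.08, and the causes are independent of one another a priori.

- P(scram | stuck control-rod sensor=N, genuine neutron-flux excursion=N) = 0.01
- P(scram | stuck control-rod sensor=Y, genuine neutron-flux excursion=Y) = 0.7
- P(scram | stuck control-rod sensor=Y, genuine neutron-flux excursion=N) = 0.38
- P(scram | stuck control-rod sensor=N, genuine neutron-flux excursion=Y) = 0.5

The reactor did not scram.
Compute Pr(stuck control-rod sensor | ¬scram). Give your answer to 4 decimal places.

Sum P(¬scram|·) weighted by the priors over the 4 (stuck control-rod sensor, genuine neutron-flux excursion) configurations:
  P(¬scram) = 0.99·0.84·0.92 + 0.5·0.84·0.08 + 0.62·0.16·0.92 + 0.3·0.16·0.08
        = 0.765072 + 0.033600 + 0.091264 + 0.003840 = 0.893776
Configurations with stuck control-rod sensor contribute 0.095104, so
  P(stuck control-rod sensor | ¬scram) = 0.095104 / 0.893776 ≈ 0.1064

Pr(stuck control-rod sensor | ¬scram) ≈ 0.1064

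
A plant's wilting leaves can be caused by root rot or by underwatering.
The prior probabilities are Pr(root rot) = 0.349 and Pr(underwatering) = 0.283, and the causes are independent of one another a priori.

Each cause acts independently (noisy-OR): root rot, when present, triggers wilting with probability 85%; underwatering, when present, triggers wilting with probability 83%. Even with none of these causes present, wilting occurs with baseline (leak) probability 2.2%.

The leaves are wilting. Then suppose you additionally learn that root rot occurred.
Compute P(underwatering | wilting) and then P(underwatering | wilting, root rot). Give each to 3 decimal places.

P(underwatering | wilting) ≈ 0.528; P(underwatering | wilting, root rot) ≈ 0.311

Under noisy-OR, P(wilting | causes) = 1 − (1−0.022)·∏(1−qᵢ) over the active causes.
Sum P(wilting|·) weighted by the priors over the 4 (root rot, underwatering) configurations:
  P(wilting) = 0.022×0.651×0.717 + 0.83374×0.651×0.283 + 0.8533×0.349×0.717 + 0.975061×0.349×0.283
        = 0.010269 + 0.153602 + 0.213524 + 0.096304 = 0.473699
The terms with underwatering present sum to 0.249906, so
  P(underwatering | wilting) = 0.249906 / 0.473699 ≈ 0.528

Now also conditioning on root rot=true:
P(wilting | root rot) = 0.8533·0.717 + 0.975061·0.283 = 0.611816 + 0.275942 = 0.887758
Restricting to configurations with underwatering present: 0.975061·0.283 = 0.275942.
P(underwatering | wilting, root rot) = 0.275942 / 0.887758 ≈ 0.311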